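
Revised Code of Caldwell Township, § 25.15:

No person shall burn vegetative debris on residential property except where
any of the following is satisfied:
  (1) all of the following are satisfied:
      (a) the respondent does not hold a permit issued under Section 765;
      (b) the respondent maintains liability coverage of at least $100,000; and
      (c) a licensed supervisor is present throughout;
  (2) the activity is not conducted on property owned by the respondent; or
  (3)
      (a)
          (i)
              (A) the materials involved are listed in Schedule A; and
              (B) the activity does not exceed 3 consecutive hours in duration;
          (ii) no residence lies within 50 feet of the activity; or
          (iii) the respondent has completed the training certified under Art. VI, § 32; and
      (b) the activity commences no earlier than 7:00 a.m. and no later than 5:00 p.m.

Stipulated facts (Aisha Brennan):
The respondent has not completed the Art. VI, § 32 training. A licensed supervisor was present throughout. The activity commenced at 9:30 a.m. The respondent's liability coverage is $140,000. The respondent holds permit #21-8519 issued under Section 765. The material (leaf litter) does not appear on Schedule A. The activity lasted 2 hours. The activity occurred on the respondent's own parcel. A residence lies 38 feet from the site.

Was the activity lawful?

(a) not (holds permit) — not met.
(b) coverage ≥ $100,000 — holds.
(c) supervisor present — holds.
(1): F AND T AND T → false.
(2) not (own property) — fails.
(A) Schedule A material — fails.
(B) ≤ 3 hrs duration — met.
So (i) is not satisfied (F AND T).
(ii) no residence in 50 ft — fails.
(iii) training certified — not satisfied.
(a) = F OR F OR F = false.
(b) start within hours — satisfied.
So (3) is not satisfied (F AND T).
Overall: F OR F OR F → false.

No — unlawful.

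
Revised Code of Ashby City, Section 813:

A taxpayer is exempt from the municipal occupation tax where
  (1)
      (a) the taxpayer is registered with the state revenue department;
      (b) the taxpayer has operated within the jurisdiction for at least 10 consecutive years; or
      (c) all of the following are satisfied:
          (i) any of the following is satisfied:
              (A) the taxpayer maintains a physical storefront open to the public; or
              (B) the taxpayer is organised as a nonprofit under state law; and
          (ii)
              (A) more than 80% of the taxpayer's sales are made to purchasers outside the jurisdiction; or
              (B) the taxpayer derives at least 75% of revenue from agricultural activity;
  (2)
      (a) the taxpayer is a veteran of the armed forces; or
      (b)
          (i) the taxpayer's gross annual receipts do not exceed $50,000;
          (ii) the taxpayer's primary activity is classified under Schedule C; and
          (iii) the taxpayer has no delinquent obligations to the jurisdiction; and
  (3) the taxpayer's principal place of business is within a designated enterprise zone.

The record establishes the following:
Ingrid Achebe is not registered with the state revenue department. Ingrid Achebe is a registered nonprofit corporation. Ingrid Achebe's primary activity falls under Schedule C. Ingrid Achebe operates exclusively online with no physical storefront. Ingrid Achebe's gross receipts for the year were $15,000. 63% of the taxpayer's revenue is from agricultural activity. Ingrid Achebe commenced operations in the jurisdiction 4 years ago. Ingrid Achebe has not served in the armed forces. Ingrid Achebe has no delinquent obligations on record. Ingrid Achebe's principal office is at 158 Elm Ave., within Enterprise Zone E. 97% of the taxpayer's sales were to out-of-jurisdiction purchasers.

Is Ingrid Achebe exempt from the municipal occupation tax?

Yes — exempt.

(a) state-registered — fails.
(b) ≥ 10 yrs in jurisdiction — not satisfied.
(A) has storefront — not satisfied.
(B) nonprofit — satisfied.
(i): F OR T → true.
(A) >80% out-of-jur. sales — holds.
(B) ≥75% agricultural — not satisfied.
(ii) = T OR F = true.
(c): T AND T → true.
So (1) is satisfied (F OR F OR T).
(a) veteran — fails.
(i) receipts ≤ $50,000 — met.
(ii) Schedule C activity — holds.
(iii) no delinquency — met.
(b): T AND T AND T → true.
(2) = F OR T = true.
(3) in enterprise zone — holds.
Overall = T AND T AND T = true.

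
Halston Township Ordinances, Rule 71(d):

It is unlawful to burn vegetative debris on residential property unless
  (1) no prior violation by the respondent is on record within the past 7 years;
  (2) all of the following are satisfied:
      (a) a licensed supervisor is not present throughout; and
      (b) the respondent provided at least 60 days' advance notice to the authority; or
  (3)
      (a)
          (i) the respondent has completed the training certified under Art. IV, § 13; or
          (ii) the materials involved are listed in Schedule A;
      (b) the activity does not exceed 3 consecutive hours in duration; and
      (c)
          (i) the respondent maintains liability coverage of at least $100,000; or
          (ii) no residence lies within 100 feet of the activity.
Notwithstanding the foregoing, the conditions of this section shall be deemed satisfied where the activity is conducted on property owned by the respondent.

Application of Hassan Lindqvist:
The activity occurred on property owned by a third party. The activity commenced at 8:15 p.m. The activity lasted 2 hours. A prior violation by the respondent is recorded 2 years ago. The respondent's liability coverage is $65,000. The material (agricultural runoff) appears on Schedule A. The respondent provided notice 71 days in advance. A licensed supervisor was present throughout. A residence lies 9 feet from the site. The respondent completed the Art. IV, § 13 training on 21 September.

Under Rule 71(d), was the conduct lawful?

(1) no prior violation — not satisfied.
(a) not (supervisor present) — not satisfied.
(b) ≥60 days' notice — met.
So (2) is not satisfied (F AND T).
(i) training certified — holds.
(ii) Schedule A material — holds.
(a): T OR T → true.
(b) ≤ 3 hrs duration — satisfied.
(i) coverage ≥ $100,000 — fails.
(ii) no residence in 100 ft — fails.
So (c) is not satisfied (F OR F).
So (3) is not satisfied (T AND T AND F).
So Overall is not satisfied (F OR F OR F).
Exception (own property) — not satisfied.
Result: main false OR exception false → false.

No — unlawful.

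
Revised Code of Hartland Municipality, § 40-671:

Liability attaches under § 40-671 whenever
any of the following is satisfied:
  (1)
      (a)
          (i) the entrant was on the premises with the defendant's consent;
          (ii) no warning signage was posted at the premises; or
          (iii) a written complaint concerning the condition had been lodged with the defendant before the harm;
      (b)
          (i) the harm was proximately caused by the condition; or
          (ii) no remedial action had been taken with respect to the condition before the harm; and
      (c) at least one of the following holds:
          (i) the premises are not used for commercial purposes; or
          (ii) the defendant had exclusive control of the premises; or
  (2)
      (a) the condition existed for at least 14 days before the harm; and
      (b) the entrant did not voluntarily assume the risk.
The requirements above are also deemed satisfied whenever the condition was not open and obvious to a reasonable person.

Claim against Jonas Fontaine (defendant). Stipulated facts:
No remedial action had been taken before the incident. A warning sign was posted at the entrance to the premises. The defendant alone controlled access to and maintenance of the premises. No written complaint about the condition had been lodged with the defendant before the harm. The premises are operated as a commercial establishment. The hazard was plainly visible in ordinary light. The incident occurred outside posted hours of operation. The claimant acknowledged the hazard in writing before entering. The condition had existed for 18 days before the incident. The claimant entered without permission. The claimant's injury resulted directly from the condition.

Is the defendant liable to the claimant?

(i) consent to enter — not met.
(ii) no signage posted — not met.
(iii) complaint lodged — fails.
(a): F OR F OR F → false.
(i) proximate cause — met.
(ii) no remedial action — holds.
So (b) is satisfied (T OR T).
(i) not (commercial use) — not satisfied.
(ii) exclusive control — met.
(c) = F OR T = true.
(1) = F AND T AND T = false.
(a) condition ≥14 days old — holds.
(b) no assumed risk — not satisfied.
(2): T AND F → false.
Overall: F OR F → false.
Exception (not open/obvious) — not satisfied.
Result: main false OR exception false → false.

No — not liable.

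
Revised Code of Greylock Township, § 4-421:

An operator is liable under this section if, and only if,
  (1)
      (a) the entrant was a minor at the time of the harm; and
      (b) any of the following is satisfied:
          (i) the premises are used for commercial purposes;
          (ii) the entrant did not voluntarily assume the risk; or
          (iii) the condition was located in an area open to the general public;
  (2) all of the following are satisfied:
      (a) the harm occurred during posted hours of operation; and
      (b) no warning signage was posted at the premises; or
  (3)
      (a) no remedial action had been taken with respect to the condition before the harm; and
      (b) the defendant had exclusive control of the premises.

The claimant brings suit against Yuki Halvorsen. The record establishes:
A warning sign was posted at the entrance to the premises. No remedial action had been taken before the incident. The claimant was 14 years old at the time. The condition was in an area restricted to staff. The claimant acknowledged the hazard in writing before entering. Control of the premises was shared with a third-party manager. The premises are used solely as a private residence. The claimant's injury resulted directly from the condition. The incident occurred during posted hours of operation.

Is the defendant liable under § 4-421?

No — not liable.

(a) entrant a minor — holds.
(i) commercial use — not met.
(ii) no assumed risk — not met.
(iii) public area — not met.
(b) = F OR F OR F = false.
So (1) is not satisfied (T AND F).
(a) during posted hours — met.
(b) no signage posted — fails.
(2) = T AND F = false.
(a) no remedial action — met.
(b) exclusive control — not met.
So (3) is not satisfied (T AND F).
Overall = F OR F OR F = false.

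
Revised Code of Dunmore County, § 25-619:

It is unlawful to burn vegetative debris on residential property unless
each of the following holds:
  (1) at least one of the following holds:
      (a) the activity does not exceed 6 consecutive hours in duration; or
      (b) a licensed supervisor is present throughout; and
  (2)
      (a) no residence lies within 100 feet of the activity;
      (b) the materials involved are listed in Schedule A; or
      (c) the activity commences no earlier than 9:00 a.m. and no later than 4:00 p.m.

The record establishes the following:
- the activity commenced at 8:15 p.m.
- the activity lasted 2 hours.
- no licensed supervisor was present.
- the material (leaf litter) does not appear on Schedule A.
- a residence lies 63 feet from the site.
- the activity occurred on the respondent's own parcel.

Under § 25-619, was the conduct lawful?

(a) ≤ 6 hrs duration — satisfied.
(b) supervisor present — not satisfied.
So (1) is satisfied (T OR F).
(a) no residence in 100 ft — not met.
(b) Schedule A material — not satisfied.
(c) start within hours — fails.
(2) = F OR F OR F = false.
So Overall is not satisfied (T AND F).

No — unlawful.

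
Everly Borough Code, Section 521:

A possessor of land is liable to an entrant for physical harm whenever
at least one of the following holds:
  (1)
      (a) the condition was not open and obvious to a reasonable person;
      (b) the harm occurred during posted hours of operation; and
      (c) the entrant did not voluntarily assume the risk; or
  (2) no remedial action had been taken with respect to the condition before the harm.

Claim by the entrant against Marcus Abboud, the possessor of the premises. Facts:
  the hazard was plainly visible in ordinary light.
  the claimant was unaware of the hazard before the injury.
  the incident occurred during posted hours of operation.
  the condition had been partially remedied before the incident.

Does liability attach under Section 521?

(a) not open/obvious — not met.
(b) during posted hours — met.
(c) no assumed risk — holds.
So (1) is not satisfied (F AND T AND T).
(2) no remedial action — not satisfied.
Overall: F OR F → false.

No — not liable.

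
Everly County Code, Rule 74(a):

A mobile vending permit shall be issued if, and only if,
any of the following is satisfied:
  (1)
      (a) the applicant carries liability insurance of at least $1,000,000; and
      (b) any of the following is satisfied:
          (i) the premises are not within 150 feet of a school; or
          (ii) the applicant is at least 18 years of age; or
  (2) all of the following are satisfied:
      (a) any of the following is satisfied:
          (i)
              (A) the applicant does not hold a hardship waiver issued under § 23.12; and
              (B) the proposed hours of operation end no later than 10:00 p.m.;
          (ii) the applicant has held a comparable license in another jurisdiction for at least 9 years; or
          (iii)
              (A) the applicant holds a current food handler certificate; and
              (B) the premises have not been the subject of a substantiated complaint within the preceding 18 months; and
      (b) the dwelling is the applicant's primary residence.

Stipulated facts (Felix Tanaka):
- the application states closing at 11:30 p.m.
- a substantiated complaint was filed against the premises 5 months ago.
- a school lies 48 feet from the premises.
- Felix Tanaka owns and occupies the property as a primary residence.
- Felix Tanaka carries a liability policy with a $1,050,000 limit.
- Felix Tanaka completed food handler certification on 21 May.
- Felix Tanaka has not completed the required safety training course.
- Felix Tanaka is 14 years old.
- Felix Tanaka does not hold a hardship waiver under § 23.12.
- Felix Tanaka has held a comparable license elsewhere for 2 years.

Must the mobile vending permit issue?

(a) insurance ≥ $1,000,000 — holds.
(i) ≥150 ft from school — fails.
(ii) age ≥ 18 — not met.
(b): F OR F → false.
(1): T AND F → false.
(A) not (hardship waiver) — satisfied.
(B) closes by 10 p.m. — fails.
(i): T AND F → false.
(ii) prior license ≥ 9 yr — not satisfied.
(A) food handler cert. — holds.
(B) no complaint in 18 mo. — fails.
So (iii) is not satisfied (T AND F).
(a) = F OR F OR F = false.
(b) primary residence — holds.
(2) = F AND T = false.
Overall: F OR F → false.

No — denied.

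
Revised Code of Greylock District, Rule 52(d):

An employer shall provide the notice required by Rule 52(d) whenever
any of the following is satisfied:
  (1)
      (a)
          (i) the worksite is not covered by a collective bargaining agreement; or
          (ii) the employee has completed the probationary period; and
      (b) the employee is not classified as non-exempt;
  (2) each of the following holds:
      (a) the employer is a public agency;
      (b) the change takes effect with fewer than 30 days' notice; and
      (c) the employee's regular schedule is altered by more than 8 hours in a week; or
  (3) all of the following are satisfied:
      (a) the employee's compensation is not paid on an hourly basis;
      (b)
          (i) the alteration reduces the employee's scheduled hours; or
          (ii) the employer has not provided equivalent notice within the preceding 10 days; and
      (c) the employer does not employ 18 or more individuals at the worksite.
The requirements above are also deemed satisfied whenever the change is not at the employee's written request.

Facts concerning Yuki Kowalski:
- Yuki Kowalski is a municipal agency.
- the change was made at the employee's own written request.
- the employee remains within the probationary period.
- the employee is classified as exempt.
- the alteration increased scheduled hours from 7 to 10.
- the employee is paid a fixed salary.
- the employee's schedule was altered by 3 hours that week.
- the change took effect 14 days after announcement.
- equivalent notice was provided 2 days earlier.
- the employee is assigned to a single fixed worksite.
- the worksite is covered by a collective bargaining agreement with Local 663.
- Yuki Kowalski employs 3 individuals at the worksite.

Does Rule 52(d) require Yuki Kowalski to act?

No — not required.

(i) no CBA — not satisfied.
(ii) past probation — not satisfied.
(a) = F OR F = false.
(b) not (non-exempt) — met.
(1): F AND T → false.
(a) public agency — met.
(b) < 30 days' notice — holds.
(c) schedule shift > 8h — not satisfied.
(2): T AND T AND F → false.
(a) not (hourly-paid) — holds.
(i) hours reduced — fails.
(ii) no recent notice — fails.
(b) = F OR F = false.
(c) not (≥ 18 at site) — met.
(3): T AND F AND T → false.
Overall: F OR F OR F → false.
Exception (not employee-requested) — not satisfied.
Result: main false OR exception false → false.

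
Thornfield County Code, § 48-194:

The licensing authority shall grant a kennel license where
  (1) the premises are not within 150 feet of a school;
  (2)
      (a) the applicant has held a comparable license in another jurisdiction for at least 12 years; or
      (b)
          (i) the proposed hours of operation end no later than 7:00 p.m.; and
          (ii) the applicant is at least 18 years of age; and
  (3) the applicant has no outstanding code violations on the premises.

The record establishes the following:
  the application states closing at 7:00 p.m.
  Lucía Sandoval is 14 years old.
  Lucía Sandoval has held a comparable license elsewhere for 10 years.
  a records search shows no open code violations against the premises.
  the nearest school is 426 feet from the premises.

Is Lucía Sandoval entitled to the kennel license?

(1) ≥150 ft from school — met.
(a) prior license ≥ 12 yr — not satisfied.
(i) closes by 7 p.m. — met.
(ii) age ≥ 18 — not met.
So (b) is not satisfied (T AND F).
(2): F OR F → false.
(3) no code violations — holds.
Overall = T AND F AND T = false.

No — denied.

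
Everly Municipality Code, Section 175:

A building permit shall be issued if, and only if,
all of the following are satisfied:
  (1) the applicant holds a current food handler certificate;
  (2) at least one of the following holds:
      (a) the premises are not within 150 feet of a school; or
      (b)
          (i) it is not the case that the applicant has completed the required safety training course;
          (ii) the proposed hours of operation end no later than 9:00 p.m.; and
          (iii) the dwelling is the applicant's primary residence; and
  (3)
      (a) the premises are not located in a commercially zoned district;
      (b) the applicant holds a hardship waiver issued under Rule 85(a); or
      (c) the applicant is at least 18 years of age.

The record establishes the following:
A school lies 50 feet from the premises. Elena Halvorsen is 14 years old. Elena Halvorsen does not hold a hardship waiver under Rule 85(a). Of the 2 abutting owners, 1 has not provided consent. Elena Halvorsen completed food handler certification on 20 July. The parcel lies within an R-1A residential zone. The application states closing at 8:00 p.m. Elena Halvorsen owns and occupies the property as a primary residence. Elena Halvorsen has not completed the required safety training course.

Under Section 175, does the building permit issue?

Yes — granted.

(1) food handler cert. — holds.
(a) ≥150 ft from school — not satisfied.
(i) not (safety training) — met.
(ii) closes by 9 p.m. — holds.
(iii) primary residence — met.
(b): T AND T AND T → true.
(2) = F OR T = true.
(a) not (commercially zoned) — satisfied.
(b) hardship waiver — not satisfied.
(c) age ≥ 18 — not met.
(3) = T OR F OR F = true.
Overall = T AND T AND T = true.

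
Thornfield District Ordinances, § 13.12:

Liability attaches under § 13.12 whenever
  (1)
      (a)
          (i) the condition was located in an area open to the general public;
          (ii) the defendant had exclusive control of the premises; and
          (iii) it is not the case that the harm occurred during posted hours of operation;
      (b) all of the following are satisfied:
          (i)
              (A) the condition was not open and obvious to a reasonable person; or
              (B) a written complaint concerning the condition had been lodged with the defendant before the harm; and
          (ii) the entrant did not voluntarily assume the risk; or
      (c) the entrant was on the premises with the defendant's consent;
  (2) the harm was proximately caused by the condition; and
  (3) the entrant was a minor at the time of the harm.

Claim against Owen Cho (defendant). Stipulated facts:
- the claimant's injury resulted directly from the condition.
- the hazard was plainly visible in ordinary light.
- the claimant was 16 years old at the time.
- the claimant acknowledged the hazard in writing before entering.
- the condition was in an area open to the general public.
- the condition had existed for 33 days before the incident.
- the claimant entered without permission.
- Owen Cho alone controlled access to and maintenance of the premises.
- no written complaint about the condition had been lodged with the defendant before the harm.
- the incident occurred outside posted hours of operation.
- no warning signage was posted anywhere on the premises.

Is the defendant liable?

(i) public area — met.
(ii) exclusive control — met.
(iii) not (during posted hours) — met.
So (a) is satisfied (T AND T AND T).
(A) not open/obvious — not met.
(B) complaint lodged — not met.
(i) = F OR F = false.
(ii) no assumed risk — fails.
(b) = F AND F = false.
(c) consent to enter — not satisfied.
(1): T OR F OR F → true.
(2) proximate cause — met.
(3) entrant a minor — met.
Overall = T AND T AND T = true.

Yes — liable.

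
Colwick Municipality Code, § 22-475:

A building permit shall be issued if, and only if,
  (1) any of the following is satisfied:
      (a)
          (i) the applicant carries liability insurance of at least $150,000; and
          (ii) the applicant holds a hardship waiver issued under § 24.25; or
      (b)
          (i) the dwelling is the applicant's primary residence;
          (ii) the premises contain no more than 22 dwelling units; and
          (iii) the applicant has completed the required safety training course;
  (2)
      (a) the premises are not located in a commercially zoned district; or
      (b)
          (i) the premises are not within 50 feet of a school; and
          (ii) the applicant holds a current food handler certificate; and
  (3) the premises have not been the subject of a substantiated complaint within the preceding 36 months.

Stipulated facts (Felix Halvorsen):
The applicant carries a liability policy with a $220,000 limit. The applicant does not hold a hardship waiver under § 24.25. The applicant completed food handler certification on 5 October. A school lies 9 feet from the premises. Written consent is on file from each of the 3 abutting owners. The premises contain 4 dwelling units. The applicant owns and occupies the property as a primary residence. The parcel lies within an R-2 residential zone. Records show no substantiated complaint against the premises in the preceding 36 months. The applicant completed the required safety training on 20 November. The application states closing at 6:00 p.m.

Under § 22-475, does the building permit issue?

(i) insurance ≥ $150,000 — met.
(ii) hardship waiver — fails.
So (a) is not satisfied (T AND F).
(i) primary residence — holds.
(ii) ≤ 22 units — holds.
(iii) safety training — satisfied.
(b) = T AND T AND T = true.
(1) = F OR T = true.
(a) not (commercially zoned) — satisfied.
(i) ≥50 ft from school — fails.
(ii) food handler cert. — met.
So (b) is not satisfied (F AND T).
(2) = T OR F = true.
(3) no complaint in 36 mo. — holds.
Overall: T AND T AND T → true.

Yes — granted.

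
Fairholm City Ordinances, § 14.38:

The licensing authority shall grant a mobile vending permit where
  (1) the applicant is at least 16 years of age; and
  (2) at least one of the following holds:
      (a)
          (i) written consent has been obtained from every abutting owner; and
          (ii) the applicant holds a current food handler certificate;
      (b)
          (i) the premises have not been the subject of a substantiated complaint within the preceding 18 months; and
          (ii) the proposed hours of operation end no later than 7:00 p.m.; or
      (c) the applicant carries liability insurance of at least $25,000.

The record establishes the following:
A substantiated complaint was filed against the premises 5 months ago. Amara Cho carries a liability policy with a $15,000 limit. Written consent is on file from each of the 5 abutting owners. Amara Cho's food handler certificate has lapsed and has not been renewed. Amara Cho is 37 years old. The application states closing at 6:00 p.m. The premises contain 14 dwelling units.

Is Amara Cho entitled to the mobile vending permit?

(1) age ≥ 16 — holds.
(i) all abutters consent — met.
(ii) food handler cert. — not met.
So (a) is not satisfied (T AND F).
(i) no complaint in 18 mo. — not satisfied.
(ii) closes by 7 p.m. — holds.
So (b) is not satisfied (F AND T).
(c) insurance ≥ $25,000 — not met.
(2): F OR F OR F → false.
Overall = T AND F = false.

No — denied.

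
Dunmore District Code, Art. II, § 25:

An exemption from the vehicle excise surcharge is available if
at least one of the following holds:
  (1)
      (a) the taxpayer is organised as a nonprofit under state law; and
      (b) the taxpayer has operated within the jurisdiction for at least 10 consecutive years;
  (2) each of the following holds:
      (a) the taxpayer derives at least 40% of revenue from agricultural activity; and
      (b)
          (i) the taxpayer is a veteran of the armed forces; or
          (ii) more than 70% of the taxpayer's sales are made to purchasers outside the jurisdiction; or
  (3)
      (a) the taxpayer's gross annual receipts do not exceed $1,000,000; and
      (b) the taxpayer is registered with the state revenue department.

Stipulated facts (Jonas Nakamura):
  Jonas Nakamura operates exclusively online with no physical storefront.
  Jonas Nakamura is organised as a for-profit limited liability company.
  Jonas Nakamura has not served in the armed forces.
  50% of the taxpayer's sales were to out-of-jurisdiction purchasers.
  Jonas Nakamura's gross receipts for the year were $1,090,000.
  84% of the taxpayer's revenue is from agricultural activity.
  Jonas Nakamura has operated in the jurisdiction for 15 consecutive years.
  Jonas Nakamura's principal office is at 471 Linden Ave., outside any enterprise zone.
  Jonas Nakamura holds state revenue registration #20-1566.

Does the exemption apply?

No — not exempt.

(a) nonprofit — not satisfied.
(b) ≥ 10 yrs in jurisdiction — holds.
(1) = F AND T = false.
(a) ≥40% agricultural — holds.
(i) veteran — fails.
(ii) >70% out-of-jur. sales — not met.
So (b) is not satisfied (F OR F).
(2): T AND F → false.
(a) receipts ≤ $1,000,000 — not met.
(b) state-registered — holds.
(3): F AND T → false.
So Overall is not satisfied (F OR F OR F).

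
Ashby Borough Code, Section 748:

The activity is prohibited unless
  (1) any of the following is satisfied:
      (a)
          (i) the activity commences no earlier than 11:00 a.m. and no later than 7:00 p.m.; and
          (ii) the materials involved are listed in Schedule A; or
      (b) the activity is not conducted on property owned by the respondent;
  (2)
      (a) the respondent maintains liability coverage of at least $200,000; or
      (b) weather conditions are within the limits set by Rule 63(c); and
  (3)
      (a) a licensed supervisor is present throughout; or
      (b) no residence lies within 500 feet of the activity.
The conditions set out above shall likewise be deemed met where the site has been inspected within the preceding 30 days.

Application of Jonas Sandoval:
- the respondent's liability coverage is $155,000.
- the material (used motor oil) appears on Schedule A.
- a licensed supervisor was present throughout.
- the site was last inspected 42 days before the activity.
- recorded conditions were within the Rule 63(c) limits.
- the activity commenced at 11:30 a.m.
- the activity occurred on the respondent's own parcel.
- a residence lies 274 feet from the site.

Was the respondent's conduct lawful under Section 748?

(i) start within hours — satisfied.
(ii) Schedule A material — holds.
So (a) is satisfied (T AND T).
(b) not (own property) — not satisfied.
(1) = T OR F = true.
(a) coverage ≥ $200,000 — not satisfied.
(b) weather ok — holds.
(2): F OR T → true.
(a) supervisor present — holds.
(b) no residence in 500 ft — not satisfied.
(3): T OR F → true.
Overall = T AND T AND T = true.
Exception (site inspected) — not satisfied.
Result: main true OR exception false → true.

Yes — lawful.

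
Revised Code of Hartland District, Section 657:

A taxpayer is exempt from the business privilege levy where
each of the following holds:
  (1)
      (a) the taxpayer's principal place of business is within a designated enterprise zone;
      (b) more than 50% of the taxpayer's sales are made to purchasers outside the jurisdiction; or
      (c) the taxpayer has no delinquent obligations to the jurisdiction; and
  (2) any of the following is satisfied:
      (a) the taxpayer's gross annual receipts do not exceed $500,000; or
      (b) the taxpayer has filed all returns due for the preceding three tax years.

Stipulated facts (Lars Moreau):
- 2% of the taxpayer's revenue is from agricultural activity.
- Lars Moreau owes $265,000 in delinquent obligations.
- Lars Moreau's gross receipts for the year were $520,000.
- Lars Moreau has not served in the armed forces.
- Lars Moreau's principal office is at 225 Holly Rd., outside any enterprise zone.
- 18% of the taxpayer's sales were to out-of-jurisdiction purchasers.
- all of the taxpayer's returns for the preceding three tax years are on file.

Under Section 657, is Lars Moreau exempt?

(a) in enterprise zone — not satisfied.
(b) >50% out-of-jur. sales — not satisfied.
(c) no delinquency — not met.
(1): F OR F OR F → false.
(a) receipts ≤ $500,000 — not satisfied.
(b) returns current — holds.
So (2) is satisfied (F OR T).
Overall = F AND T = false.

No — not exempt.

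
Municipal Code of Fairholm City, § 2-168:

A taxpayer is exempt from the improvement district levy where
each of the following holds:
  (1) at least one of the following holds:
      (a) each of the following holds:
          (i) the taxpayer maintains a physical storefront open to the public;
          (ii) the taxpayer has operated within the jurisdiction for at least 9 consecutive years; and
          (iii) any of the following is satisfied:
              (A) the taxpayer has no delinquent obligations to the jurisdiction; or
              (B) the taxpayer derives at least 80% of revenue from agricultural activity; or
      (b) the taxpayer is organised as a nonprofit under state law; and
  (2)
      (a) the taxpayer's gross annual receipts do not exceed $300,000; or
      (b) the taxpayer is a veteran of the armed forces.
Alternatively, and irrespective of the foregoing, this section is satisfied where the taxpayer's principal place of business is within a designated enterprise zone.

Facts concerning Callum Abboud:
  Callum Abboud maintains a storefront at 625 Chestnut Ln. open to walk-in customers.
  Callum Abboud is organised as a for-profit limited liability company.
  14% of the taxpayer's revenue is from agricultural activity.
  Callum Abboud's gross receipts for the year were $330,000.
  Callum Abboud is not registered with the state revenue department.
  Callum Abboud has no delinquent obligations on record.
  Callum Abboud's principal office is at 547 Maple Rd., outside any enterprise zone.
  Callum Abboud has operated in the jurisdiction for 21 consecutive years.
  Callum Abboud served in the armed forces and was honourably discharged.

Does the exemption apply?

(i) has storefront — satisfied.
(ii) ≥ 9 yrs in jurisdiction — holds.
(A) no delinquency — holds.
(B) ≥80% agricultural — not satisfied.
(iii) = T OR F = true.
So (a) is satisfied (T AND T AND T).
(b) nonprofit — not satisfied.
So (1) is satisfied (T OR F).
(a) receipts ≤ $300,000 — fails.
(b) veteran — met.
So (2) is satisfied (F OR T).
Overall: T AND T → true.
Exception (in enterprise zone) — not satisfied.
Result: main true OR exception false → true.

Yes — exempt.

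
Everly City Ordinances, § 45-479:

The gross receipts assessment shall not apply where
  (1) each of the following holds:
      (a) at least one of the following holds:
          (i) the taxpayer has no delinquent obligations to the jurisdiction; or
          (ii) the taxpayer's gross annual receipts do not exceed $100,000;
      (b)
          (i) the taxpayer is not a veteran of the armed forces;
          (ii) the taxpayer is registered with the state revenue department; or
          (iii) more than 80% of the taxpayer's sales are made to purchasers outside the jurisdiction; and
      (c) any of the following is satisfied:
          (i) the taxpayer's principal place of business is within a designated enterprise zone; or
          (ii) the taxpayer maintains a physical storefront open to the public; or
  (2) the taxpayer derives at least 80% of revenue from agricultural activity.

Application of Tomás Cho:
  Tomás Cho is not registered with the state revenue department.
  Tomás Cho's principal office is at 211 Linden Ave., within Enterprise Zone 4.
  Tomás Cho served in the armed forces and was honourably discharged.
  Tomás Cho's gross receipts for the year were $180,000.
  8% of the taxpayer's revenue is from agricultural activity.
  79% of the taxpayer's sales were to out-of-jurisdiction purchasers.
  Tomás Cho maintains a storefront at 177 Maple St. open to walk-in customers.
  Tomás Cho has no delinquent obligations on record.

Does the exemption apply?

(i) no delinquency — holds.
(ii) receipts ≤ $100,000 — not satisfied.
So (a) is satisfied (T OR F).
(i) not (veteran) — fails.
(ii) state-registered — not satisfied.
(iii) >80% out-of-jur. sales — fails.
So (b) is not satisfied (F OR F OR F).
(i) in enterprise zone — met.
(ii) has storefront — satisfied.
So (c) is satisfied (T OR T).
So (1) is not satisfied (T AND F AND T).
(2) ≥80% agricultural — not satisfied.
So Overall is not satisfied (F OR F).

No — not exempt.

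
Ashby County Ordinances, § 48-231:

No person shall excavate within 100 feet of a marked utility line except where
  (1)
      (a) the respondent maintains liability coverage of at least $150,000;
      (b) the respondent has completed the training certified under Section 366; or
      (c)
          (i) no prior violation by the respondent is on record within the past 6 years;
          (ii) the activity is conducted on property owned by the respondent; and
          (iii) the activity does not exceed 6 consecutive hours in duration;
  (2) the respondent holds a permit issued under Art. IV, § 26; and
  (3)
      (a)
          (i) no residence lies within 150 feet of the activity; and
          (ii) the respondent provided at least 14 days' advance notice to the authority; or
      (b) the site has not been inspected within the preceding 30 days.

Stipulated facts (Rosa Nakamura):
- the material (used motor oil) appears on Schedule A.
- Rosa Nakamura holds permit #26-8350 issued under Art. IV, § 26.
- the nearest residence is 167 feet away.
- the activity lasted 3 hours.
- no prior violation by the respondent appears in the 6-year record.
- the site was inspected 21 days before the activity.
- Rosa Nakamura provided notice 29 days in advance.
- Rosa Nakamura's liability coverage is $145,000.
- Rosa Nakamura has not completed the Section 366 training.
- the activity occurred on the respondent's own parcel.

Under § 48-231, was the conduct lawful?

Yes — lawful.

(a) coverage ≥ $150,000 — fails.
(b) training certified — not satisfied.
(i) no prior violation — satisfied.
(ii) own property — met.
(iii) ≤ 6 hrs duration — holds.
(c): T AND T AND T → true.
(1): F OR F OR T → true.
(2) holds permit — satisfied.
(i) no residence in 150 ft — satisfied.
(ii) ≥14 days' notice — met.
So (a) is satisfied (T AND T).
(b) not (site inspected) — not satisfied.
(3): T OR F → true.
Overall = T AND T AND T = true.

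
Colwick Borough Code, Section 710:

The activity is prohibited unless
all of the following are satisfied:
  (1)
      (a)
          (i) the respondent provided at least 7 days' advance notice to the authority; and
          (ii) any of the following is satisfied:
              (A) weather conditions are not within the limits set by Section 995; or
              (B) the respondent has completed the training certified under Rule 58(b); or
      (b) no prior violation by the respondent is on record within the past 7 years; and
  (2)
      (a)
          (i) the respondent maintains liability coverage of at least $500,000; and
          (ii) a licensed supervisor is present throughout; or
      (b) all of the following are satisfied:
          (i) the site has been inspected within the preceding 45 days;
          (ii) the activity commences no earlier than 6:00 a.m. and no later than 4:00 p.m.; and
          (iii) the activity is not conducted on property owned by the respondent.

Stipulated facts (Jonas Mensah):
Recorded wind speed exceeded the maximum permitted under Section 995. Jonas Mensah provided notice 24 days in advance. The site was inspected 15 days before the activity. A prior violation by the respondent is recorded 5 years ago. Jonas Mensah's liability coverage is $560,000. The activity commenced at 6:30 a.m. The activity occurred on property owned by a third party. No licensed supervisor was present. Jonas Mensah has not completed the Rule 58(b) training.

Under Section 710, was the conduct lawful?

(i) ≥7 days' notice — satisfied.
(A) not (weather ok) — met.
(B) training certified — not satisfied.
(ii) = T OR F = true.
So (a) is satisfied (T AND T).
(b) no prior violation — fails.
(1) = T OR F = true.
(i) coverage ≥ $500,000 — satisfied.
(ii) supervisor present — not satisfied.
(a) = T AND F = false.
(i) site inspected — satisfied.
(ii) start within hours — met.
(iii) not (own property) — holds.
So (b) is satisfied (T AND T AND T).
(2): F OR T → true.
Overall: T AND T → true.

Yes — lawful.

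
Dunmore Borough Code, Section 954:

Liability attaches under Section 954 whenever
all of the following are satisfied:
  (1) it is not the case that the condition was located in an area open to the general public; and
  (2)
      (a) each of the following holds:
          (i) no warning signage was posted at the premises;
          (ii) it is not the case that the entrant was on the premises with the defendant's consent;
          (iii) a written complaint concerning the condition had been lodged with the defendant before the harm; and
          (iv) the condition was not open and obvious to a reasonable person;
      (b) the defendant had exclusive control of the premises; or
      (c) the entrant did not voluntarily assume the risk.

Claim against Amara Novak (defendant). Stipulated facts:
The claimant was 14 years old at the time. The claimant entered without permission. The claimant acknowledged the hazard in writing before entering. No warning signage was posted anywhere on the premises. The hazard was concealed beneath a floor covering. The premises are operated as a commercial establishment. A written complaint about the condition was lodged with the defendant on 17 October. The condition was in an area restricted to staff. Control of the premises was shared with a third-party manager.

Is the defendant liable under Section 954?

(1) not (public area) — holds.
(i) no signage posted — satisfied.
(ii) not (consent to enter) — met.
(iii) complaint lodged — holds.
(iv) not open/obvious — met.
(a) = T AND T AND T AND T = true.
(b) exclusive control — not met.
(c) no assumed risk — not satisfied.
(2): T OR F OR F → true.
Overall = T AND T = true.

Yes — liable.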